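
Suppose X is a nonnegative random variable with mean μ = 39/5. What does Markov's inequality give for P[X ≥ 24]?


μ = E[X] = 39/5, a = 24.
Markov: P[X ≥ 24] ≤ μ/a = (39/5)/24 = 13/40.
Numerically: ≈ 0.325.
(Since a = 24 > μ = 7.800, the bound 13/40 is < 1 and informative.)

P[X ≥ 24] ≤ 13/40 ≈ 0.325.


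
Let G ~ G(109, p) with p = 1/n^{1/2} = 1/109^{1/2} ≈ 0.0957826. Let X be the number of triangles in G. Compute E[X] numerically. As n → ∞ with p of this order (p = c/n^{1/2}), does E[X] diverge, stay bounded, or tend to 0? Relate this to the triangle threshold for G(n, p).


Number of potential triangles: C(109, 3) = 209934.
Each occurs with probability p³ ≈ (0.0957826)³ ≈ 8.78739711e-04.
By linearity: E[X] = C(109, 3)·p³ ≈ 209934 · 8.78739711e-04 ≈ 184.477343.
Since α = 1/2 < 1, p = c/n^{1/2} ≫ 1/n is above the triangle threshold p ~ 1/n. Asymptotically E[X] ~ (c³/6)·n^{3(1−α)} = (1³/6)·n^{1.5} → ∞; triangles are abundant w.h.p.

E[X] ≈ 184.477343; in regime p = Θ(1/n^{1/2}) E[X] diverges (above the triangle threshold p ~ 1/n).


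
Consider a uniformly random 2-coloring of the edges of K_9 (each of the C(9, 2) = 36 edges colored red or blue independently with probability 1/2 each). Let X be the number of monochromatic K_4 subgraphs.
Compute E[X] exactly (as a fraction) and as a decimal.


Let X = Σ_S X_S over the C(9, 4) = 126 subsets S of size 4, where X_S = 1 if the K_4 on S is monochromatic.
For a fixed S, the K_4 on S has C(4, 2) = 6 edges. P[all 6 edges red] = (1/2)^6, and likewise for blue, so P[monochromatic] = 2·(1/2)^6 = 2^{1 − 6} = 1/32.
By linearity: E[X] = C(9, 4) · 2^{1 − 6} = 126 · 1/32 = 63/16.
Numerically: E[X] ≈ 3.93750.

E[X] = C(9,4)·2^(1−C(4,2)) = 63/16 ≈ 3.93750.


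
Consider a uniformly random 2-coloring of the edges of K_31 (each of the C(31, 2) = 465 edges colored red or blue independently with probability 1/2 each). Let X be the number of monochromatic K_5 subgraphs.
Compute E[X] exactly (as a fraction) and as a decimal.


Let X = Σ_S X_S over the C(31, 5) = 169911 subsets S of size 5, where X_S = 1 if the K_5 on S is monochromatic.
For a fixed S, the K_5 on S has C(5, 2) = 10 edges. P[all 10 edges red] = (1/2)^10, and likewise for blue, so P[monochromatic] = 2·(1/2)^10 = 2^{1 − 10} = 1/512.
By linearity: E[X] = C(31, 5) · 2^{1 − 10} = 169911 · 1/512 = 169911/512.
Numerically: E[X] ≈ 331.8574.

E[X] = C(31,5)·2^(1−C(5,2)) = 169911/512 ≈ 331.8574.


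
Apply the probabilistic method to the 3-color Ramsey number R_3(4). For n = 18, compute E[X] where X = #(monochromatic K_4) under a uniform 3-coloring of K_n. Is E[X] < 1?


E[X] = C(18, 4) · 3^{1 − 6} = 3060 · 3^{−5} = 3060/243.
As a reduced fraction: E[X] = 340/27 ≈ 12.592593.
Is E[X] < 1? NO.
Since E[X] ≥ 1, the first-moment bound is inconclusive at n = 18; it does NOT by itself certify R_3(4) > 18.

E[X] = 340/27 ≈ 12.592593; E[X] ≥ 1; first-moment method inconclusive here.


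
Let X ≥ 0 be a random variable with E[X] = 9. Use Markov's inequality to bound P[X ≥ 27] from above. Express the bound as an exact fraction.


μ = E[X] = 9, a = 27.
Markov: P[X ≥ 27] ≤ μ/a = (9)/27 = 1/3.
Numerically: ≈ 0.333.
(Since a = 27 > μ = 9.000, the bound 1/3 is < 1 and informative.)

P[X ≥ 27] ≤ 1/3 ≈ 0.333.


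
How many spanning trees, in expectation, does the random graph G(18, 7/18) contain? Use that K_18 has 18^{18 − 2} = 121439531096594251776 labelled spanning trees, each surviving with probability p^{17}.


K_18 has 18^{18 − 2} = 121439531096594251776 labelled spanning trees.
For each such spanning tree H, let X_H = 1 if all 17 edges of H are present in G. Then P[X_H = 1] = p^{17} = (7/18)^{17} = 232630513987207/2185911559738696531968.
By linearity: E[X] = Σ_H E[X_H] = 121439531096594251776 · p^{17} = 121439531096594251776 · 232630513987207/2185911559738696531968 = 232630513987207/18.
Numerically: E[X] ≈ 1.292e+13.

E[X] = 121439531096594251776 · (7/18)^{17} = 232630513987207/18 ≈ 1.292e+13.


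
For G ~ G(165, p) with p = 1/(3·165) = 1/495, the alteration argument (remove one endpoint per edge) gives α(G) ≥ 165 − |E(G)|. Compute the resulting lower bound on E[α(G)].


E[|E(G)|] = C(165, 2)·p = 13530 · (1/495) = 82/3.
E[α(G)] ≥ n − E[|E(G)|] = 165 − 82/3 = 413/3.
Numerically: ≈ 137.6667.
(This is only a lower bound; the true E[α(G)] may be larger.)

E[α(G)] ≥ 413/3 ≈ 137.6667.


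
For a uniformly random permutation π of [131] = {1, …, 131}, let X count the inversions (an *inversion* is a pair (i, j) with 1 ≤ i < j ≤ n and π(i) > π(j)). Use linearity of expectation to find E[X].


Write X = Σ X_I over the C(131, 2) = 8515 pairs i < j, with X_I the indicator of one inversion.
There are 8515 indicators.
For each fixed pair i < j, the values π(i) and π(j) are two distinct elements of {1, …, 131} in uniformly random order; by symmetry P[π(i) > π(j)] = 1/2.
By linearity: E[X] = 8515 · (1/2) = C(131, 2) · (1/2) = 8515/2 = 8515/2 ≈ 4257.500000.

E[X] = 8515/2 = 4257.500000.


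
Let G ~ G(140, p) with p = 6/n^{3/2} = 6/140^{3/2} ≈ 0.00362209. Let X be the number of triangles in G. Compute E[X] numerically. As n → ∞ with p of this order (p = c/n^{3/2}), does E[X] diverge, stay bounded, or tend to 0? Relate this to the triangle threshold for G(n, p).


Number of potential triangles: C(140, 3) = 447580.
Each occurs with probability p³ ≈ (0.00362209)³ ≈ 4.75201268e-08.
By linearity: E[X] = C(140, 3)·p³ ≈ 447580 · 4.75201268e-08 ≈ 0.021269.
Since α = 3/2 > 1, p = c/n^{3/2} = o(1/n) is below the triangle threshold p ~ 1/n. Asymptotically E[X] ~ (c³/6)·n^{3(1−α)} = (6³/6)·n^{-1.5} → 0, so by Markov's inequality G has no triangles w.h.p.

E[X] ≈ 0.021269; in regime p = Θ(1/n^{3/2}) E[X] tends to 0 (below the triangle threshold p ~ 1/n).


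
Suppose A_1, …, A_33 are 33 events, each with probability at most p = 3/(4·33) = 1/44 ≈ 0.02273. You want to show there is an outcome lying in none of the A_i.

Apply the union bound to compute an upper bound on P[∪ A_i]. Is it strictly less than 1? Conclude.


Union bound: P[∪_{i=1}^{33} A_i] ≤ Σ_i P[A_i] ≤ 33·p = 33·(1/44) = 3/4.
Numerically: 3/4 ≈ 0.75000.
Is 3/4 < 1? YES.
Since P[∪ A_i] ≤ 3/4 < 1, the complement has P[∩ A_i^c] ≥ 1 − 3/4 = 1/4 > 0, so some outcome avoids every A_i.

33·p = 3/4 ≈ 0.75000; existence CERTIFIED by the union bound.


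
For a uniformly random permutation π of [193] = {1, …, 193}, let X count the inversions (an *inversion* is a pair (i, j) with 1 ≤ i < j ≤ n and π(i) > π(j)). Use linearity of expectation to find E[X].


Write X = Σ X_I over the C(193, 2) = 18528 pairs i < j, with X_I the indicator of one inversion.
There are 18528 indicators.
For each fixed pair i < j, the values π(i) and π(j) are two distinct elements of {1, …, 193} in uniformly random order; by symmetry P[π(i) > π(j)] = 1/2.
By linearity: E[X] = 18528 · (1/2) = C(193, 2) · (1/2) = 18528/2 = 9264 ≈ 9264.000.

E[X] = 9264 = 9264.000.


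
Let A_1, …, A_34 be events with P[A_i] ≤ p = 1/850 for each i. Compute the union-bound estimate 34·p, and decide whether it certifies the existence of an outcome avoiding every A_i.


Union bound: P[∪_{i=1}^{34} A_i] ≤ Σ_i P[A_i] ≤ 34·p = 34·(1/850) = 1/25.
Numerically: 1/25 ≈ 0.0400.
Is 1/25 < 1? YES.
Since P[∪ A_i] ≤ 1/25 < 1, the complement has P[∩ A_i^c] ≥ 1 − 1/25 = 24/25 > 0, so some outcome avoids every A_i.

34·p = 1/25 ≈ 0.0400; existence CERTIFIED by the union bound.


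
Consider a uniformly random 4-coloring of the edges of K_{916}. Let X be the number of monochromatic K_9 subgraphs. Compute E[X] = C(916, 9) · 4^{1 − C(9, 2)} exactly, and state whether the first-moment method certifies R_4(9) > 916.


E[X] = C(916, 9) · 4^{1 − 36} = 1202748565202942340440 · 4^{−35} = 1202748565202942340440/1180591620717411303424.
As a reduced fraction: E[X] = 150343570650367792555/147573952589676412928 ≈ 1.0187677.
Is E[X] < 1? NO.
Since E[X] ≥ 1, the first-moment bound is inconclusive at n = 916; it does NOT by itself certify R_4(9) > 916.

E[X] = 150343570650367792555/147573952589676412928 ≈ 1.0187677; E[X] ≥ 1; first-moment method inconclusive here.


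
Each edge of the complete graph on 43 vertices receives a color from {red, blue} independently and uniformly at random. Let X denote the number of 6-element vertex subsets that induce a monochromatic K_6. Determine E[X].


Let X = Σ_S X_S over the C(43, 6) = 6096454 subsets S of size 6, where X_S = 1 if the K_6 on S is monochromatic.
For a fixed S, the K_6 on S has C(6, 2) = 15 edges. P[all 15 edges red] = (1/2)^15, and likewise for blue, so P[monochromatic] = 2·(1/2)^15 = 2^{1 − 15} = 1/16384.
By linearity: E[X] = C(43, 6) · 2^{1 − 15} = 6096454 · 1/16384 = 3048227/8192.
Numerically: E[X] ≈ 372.09802.

E[X] = C(43,6)·2^(1−C(6,2)) = 3048227/8192 ≈ 372.09802.


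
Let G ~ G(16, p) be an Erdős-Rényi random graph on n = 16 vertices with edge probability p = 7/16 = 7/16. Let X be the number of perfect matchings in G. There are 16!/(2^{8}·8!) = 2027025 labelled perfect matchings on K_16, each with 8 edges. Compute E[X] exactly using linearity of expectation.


K_16 has 16!/(2^{8}·8!) = 2027025 labelled perfect matchings.
For each such perfect matching H, let X_H = 1 if all 8 edges of H are present in G. Then P[X_H = 1] = p^{8} = (7/16)^{8} = 5764801/4294967296.
By linearity of expectation: E[X] = Σ_H E[X_H] = 2027025 · p^{8} = 2027025 · 5764801/4294967296 = 11685395747025/4294967296.
Numerically: E[X] ≈ 2.72e+03.

E[X] = 2027025 · (7/16)^{8} = 11685395747025/4294967296 ≈ 2.72e+03.


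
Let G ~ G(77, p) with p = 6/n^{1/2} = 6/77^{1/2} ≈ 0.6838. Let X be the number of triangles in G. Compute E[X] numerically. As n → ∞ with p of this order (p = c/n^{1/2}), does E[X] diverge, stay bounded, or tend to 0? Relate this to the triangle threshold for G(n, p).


Number of potential triangles: C(77, 3) = 73150.
Each occurs with probability p³ ≈ (0.6838)³ ≈ 3.196816e-01.
By linearity: E[X] = C(77, 3)·p³ ≈ 73150 · 3.196816e-01 ≈ 23384.7103.
Since α = 1/2 < 1, p = c/n^{1/2} ≫ 1/n is above the triangle threshold p ~ 1/n. Asymptotically E[X] ~ (c³/6)·n^{3(1−α)} = (6³/6)·n^{1.5} → ∞; triangles are abundant w.h.p.

E[X] ≈ 23384.7103; in regime p = Θ(1/n^{1/2}) E[X] diverges (above the triangle threshold p ~ 1/n).


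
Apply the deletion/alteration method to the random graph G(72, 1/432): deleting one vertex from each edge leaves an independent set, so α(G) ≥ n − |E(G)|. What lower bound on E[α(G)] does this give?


E[|E(G)|] = C(72, 2)·p = 2556 · (1/432) = 71/12.
E[α(G)] ≥ n − E[|E(G)|] = 72 − 71/12 = 793/12.
Numerically: ≈ 66.083.
(This is only a lower bound; the true E[α(G)] may be larger.)

E[α(G)] ≥ 793/12 ≈ 66.083.


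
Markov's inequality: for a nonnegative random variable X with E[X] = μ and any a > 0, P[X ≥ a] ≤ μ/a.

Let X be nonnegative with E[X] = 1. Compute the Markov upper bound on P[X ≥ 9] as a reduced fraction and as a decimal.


μ = E[X] = 1, a = 9.
Markov: P[X ≥ 9] ≤ μ/a = (1)/9 = 1/9.
Numerically: ≈ 0.111.
(Since a = 9 > μ = 1.000, the bound 1/9 is < 1 and informative.)

P[X ≥ 9] ≤ 1/9 ≈ 0.111.


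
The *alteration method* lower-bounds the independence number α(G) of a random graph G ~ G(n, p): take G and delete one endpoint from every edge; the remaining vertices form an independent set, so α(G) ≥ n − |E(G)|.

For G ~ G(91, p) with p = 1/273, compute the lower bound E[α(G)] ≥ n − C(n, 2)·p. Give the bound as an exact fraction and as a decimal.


E[|E(G)|] = C(91, 2)·p = 4095 · (1/273) = 15.
E[α(G)] ≥ n − E[|E(G)|] = 91 − 15 = 76.
Numerically: ≈ 76.00000.
(This is only a lower bound; the true E[α(G)] may be larger.)

E[α(G)] ≥ 76 ≈ 76.00000.


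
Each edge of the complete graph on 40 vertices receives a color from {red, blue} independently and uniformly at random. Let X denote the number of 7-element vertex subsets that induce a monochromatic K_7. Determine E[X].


Let X = Σ_S X_S over the C(40, 7) = 18643560 subsets S of size 7, where X_S = 1 if the K_7 on S is monochromatic.
For a fixed S, the K_7 on S has C(7, 2) = 21 edges. P[all 21 edges red] = (1/2)^21, and likewise for blue, so P[monochromatic] = 2·(1/2)^21 = 2^{1 − 21} = 1/1048576.
By linearity of expectation: E[X] = C(40, 7) · 2^{1 − 21} = 18643560 · 1/1048576 = 2330445/131072.
Numerically: E[X] ≈ 17.780.

E[X] = C(40,7)·2^(1−C(7,2)) = 2330445/131072 ≈ 17.780.


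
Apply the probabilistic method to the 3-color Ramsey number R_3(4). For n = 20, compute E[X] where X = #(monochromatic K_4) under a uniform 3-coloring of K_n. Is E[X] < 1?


E[X] = C(20, 4) · 3^{1 − 6} = 4845 · 3^{−5} = 4845/243.
As a reduced fraction: E[X] = 1615/81 ≈ 19.938272.
Is E[X] < 1? NO.
Since E[X] ≥ 1, the first-moment bound is inconclusive at n = 20; it does NOT by itself certify R_3(4) > 20.

E[X] = 1615/81 ≈ 19.938272; E[X] ≥ 1; first-moment method inconclusive here.


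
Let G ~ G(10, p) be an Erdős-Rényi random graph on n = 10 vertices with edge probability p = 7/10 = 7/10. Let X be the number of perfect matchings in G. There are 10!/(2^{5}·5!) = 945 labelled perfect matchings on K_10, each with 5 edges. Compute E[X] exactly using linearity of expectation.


K_10 has 10!/(2^{5}·5!) = 945 labelled perfect matchings.
For each such perfect matching H, let X_H = 1 if all 5 edges of H are present in G. Then P[X_H = 1] = p^{5} = (7/10)^{5} = 16807/100000.
By linearity: E[X] = Σ_H E[X_H] = 945 · p^{5} = 945 · 16807/100000 = 3176523/20000.
Numerically: E[X] ≈ 158.8.

E[X] = 945 · (7/10)^{5} = 3176523/20000 ≈ 158.8.


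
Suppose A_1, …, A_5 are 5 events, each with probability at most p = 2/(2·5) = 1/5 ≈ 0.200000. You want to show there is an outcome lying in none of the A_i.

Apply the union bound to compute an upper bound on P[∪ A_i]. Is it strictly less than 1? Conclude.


Union bound: P[∪_{i=1}^{5} A_i] ≤ Σ_i P[A_i] ≤ 5·p = 5·(1/5) = 1.
Numerically: 1 ≈ 1.000000.
Is 1 < 1? NO.
Since the bound 1 is ≥ 1, the union bound is uninformative here; it does NOT by itself certify existence.

5·p = 1 ≈ 1.000000; existence NOT certified by the union bound.


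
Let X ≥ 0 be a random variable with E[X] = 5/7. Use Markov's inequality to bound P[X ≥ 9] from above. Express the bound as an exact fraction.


μ = E[X] = 5/7, a = 9.
Markov: P[X ≥ 9] ≤ μ/a = (5/7)/9 = 5/63.
Numerically: ≈ 0.079365.
(Since a = 9 > μ = 0.714286, the bound 5/63 is < 1 and informative.)

P[X ≥ 9] ≤ 5/63 ≈ 0.079365.


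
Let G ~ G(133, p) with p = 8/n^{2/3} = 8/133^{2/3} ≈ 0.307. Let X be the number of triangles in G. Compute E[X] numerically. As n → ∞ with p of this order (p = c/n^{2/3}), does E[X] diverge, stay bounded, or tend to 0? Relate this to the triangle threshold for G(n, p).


Number of potential triangles: C(133, 3) = 383306.
Each occurs with probability p³ ≈ (0.307)³ ≈ 2.89445e-02.
By linearity: E[X] = C(133, 3)·p³ ≈ 383306 · 2.89445e-02 ≈ 11094.617.
Since α = 2/3 < 1, p = c/n^{2/3} ≫ 1/n is above the triangle threshold p ~ 1/n. Asymptotically E[X] ~ (c³/6)·n^{3(1−α)} = (8³/6)·n^{1} → ∞; triangles are abundant w.h.p.

E[X] ≈ 11094.617; in regime p = Θ(1/n^{2/3}) E[X] diverges (above the triangle threshold p ~ 1/n).


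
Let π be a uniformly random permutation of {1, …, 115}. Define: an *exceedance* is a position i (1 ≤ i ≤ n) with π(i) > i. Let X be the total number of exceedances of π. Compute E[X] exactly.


Write X = Σ_{i=1}^{115} X_i, where X_i = 1_{π(i) > i}.
For each fixed i, π(i) is uniform over {1, …, 115} (marginal of a uniform permutation), so P[π(i) > i] = (n − i)/n. Summing: Σ_{i=1}^{115} (n − i)/n = (0 + 1 + … + 114)/115 = 115(115 − 1)/(2·115) = (115 − 1)/2.
Hence E[X] = Σ_{i=1}^{115} (115 − i)/115 = 57 ≈ 57.000.

E[X] = 57 = 57.000.


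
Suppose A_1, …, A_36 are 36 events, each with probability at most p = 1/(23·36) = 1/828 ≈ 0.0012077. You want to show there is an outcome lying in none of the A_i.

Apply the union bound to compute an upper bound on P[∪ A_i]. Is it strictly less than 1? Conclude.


Union bound: P[∪_{i=1}^{36} A_i] ≤ Σ_i P[A_i] ≤ 36·p = 36·(1/828) = 1/23.
Numerically: 1/23 ≈ 0.0434783.
Is 1/23 < 1? YES.
Since P[∪ A_i] ≤ 1/23 < 1, the complement has P[∩ A_i^c] ≥ 1 − 1/23 = 22/23 > 0, so some outcome avoids every A_i.

36·p = 1/23 ≈ 0.0434783; existence CERTIFIED by the union bound.


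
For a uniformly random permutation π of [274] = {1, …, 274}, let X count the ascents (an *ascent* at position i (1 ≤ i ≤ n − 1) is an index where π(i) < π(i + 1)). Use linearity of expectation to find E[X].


Write X = Σ X_I over i = 1, …, 273, with X_I the indicator of one ascent.
There are 273 indicators.
For each fixed i, the pair (π(i), π(i+1)) is a uniformly random ordered pair of distinct values from {1, …, 274}; by symmetry P[π(i) < π(i+1)] = 1/2.
By linearity: E[X] = 273 · (1/2) = (274 − 1) · (1/2) = 273/2 ≈ 136.500.

E[X] = 273/2 = 136.500.


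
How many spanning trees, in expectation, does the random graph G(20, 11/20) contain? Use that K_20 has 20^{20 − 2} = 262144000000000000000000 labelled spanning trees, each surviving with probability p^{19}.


K_20 has 20^{20 − 2} = 262144000000000000000000 labelled spanning trees.
For each such spanning tree H, let X_H = 1 if all 19 edges of H are present in G. Then P[X_H = 1] = p^{19} = (11/20)^{19} = 61159090448414546291/5242880000000000000000000.
By linearity of expectation: E[X] = Σ_H E[X_H] = 262144000000000000000000 · p^{19} = 262144000000000000000000 · 61159090448414546291/5242880000000000000000000 = 61159090448414546291/20.
Numerically: E[X] ≈ 3.058e+18.

E[X] = 262144000000000000000000 · (11/20)^{19} = 61159090448414546291/20 ≈ 3.058e+18.


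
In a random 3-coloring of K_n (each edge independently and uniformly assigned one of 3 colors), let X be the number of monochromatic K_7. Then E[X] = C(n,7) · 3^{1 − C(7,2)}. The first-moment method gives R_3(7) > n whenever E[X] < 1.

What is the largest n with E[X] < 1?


We need C(n, 7) · 3^{1 − 21} < 1, i.e. C(n, 7) < 3^{21 − 1} = 3486784401.
Check values of n near the boundary:
  n = 78: C(78, 7) = 2641902120; 2641902120 < 3486784401? YES
  n = 79: C(79, 7) = 2898753715; 2898753715 < 3486784401? YES
  n = 80: C(80, 7) = 3176716400; 3176716400 < 3486784401? YES
  n = 81: C(81, 7) = 3477216600; 3477216600 < 3486784401? YES
  n = 82: C(82, 7) = 3801756816; 3801756816 < 3486784401? NO
  n = 83: C(83, 7) = 4151918628; 4151918628 < 3486784401? NO
The largest n with C(n, 7) < 3486784401 is n = 81 (where E[X] = 42928600/43046721 ≈ 0.9973). Hence R_3(7) > 81, i.e. R_3(7) ≥ 82.

Largest n = 81; hence R_3(7) > 81.


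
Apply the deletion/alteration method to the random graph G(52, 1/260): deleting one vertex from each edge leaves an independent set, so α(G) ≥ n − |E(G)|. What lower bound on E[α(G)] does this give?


E[|E(G)|] = C(52, 2)·p = 1326 · (1/260) = 51/10.
E[α(G)] ≥ n − E[|E(G)|] = 52 − 51/10 = 469/10.
Numerically: ≈ 46.900000.
(This is only a lower bound; the true E[α(G)] may be larger.)

E[α(G)] ≥ 469/10 ≈ 46.900000.


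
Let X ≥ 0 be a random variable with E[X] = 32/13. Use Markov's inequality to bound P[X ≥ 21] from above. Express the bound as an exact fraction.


μ = E[X] = 32/13, a = 21.
Markov: P[X ≥ 21] ≤ μ/a = (32/13)/21 = 32/273.
Numerically: ≈ 0.117216.
(Since a = 21 > μ = 2.461538, the bound 32/273 is < 1 and informative.)

P[X ≥ 21] ≤ 32/273 ≈ 0.117216.


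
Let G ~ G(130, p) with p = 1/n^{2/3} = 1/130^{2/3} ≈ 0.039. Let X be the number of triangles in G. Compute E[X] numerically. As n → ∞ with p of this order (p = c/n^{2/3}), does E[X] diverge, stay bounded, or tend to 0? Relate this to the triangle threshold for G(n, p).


Number of potential triangles: C(130, 3) = 357760.
Each occurs with probability p³ ≈ (0.039)³ ≈ 5.91716e-05.
By linearity: E[X] = C(130, 3)·p³ ≈ 357760 · 5.91716e-05 ≈ 21.169.
Since α = 2/3 < 1, p = c/n^{2/3} ≫ 1/n is above the triangle threshold p ~ 1/n. Asymptotically E[X] ~ (c³/6)·n^{3(1−α)} = (1³/6)·n^{1} → ∞; triangles are abundant w.h.p.

E[X] ≈ 21.169; in regime p = Θ(1/n^{2/3}) E[X] diverges (above the triangle threshold p ~ 1/n).


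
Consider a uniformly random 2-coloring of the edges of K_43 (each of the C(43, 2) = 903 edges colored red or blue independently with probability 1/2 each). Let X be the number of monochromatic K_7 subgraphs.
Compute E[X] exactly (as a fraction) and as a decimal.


Let X = Σ_S X_S over the C(43, 7) = 32224114 subsets S of size 7, where X_S = 1 if the K_7 on S is monochromatic.
For a fixed S, the K_7 on S has C(7, 2) = 21 edges. P[all 21 edges red] = (1/2)^21, and likewise for blue, so P[monochromatic] = 2·(1/2)^21 = 2^{1 − 21} = 1/1048576.
Summing: E[X] = C(43, 7) · 2^{1 − 21} = 32224114 · 1/1048576 = 16112057/524288.
Numerically: E[X] ≈ 30.731310.

E[X] = C(43,7)·2^(1−C(7,2)) = 16112057/524288 ≈ 30.731310.


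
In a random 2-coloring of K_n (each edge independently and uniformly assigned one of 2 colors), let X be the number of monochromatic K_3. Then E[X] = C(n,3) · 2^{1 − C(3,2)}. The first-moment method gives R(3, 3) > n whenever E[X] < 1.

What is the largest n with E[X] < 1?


We need C(n, 3) · 2^{1 − 3} < 1, i.e. C(n, 3) < 2^{3 − 1} = 4.
Check values of n near the boundary:
  n = 3: C(3, 3) = 1; 1 < 4? YES
  n = 4: C(4, 3) = 4; 4 < 4? NO
  n = 5: C(5, 3) = 10; 10 < 4? NO
The largest n with C(n, 3) < 4 is n = 3 (where E[X] = 1/4 ≈ 0.250000). Hence R(3, 3) > 3, i.e. R(3, 3) ≥ 4.

Largest n = 3; hence R(3, 3) > 3.


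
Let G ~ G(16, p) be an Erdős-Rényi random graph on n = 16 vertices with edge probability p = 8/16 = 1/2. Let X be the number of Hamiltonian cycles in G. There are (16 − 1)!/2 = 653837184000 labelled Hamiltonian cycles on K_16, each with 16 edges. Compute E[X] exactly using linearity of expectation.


K_16 has (16 − 1)!/2 = 653837184000 labelled Hamiltonian cycles.
For each such Hamiltonian cycle H, let X_H = 1 if all 16 edges of H are present in G. Then P[X_H = 1] = p^{16} = (1/2)^{16} = 1/65536.
By linearity of expectation: E[X] = Σ_H E[X_H] = 653837184000 · p^{16} = 653837184000 · 1/65536 = 638512875/64.
Numerically: E[X] ≈ 9.9768e+06.

E[X] = 653837184000 · (1/2)^{16} = 638512875/64 ≈ 9.9768e+06.


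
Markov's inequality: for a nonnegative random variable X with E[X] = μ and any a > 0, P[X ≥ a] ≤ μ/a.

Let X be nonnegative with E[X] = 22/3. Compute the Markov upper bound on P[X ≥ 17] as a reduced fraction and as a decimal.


μ = E[X] = 22/3, a = 17.
Markov: P[X ≥ 17] ≤ μ/a = (22/3)/17 = 22/51.
Numerically: ≈ 0.431373.
(Since a = 17 > μ = 7.333333, the bound 22/51 is < 1 and informative.)

P[X ≥ 17] ≤ 22/51 ≈ 0.431373.


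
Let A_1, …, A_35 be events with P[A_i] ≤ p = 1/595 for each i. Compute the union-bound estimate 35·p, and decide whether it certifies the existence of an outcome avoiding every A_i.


Union bound: P[∪_{i=1}^{35} A_i] ≤ Σ_i P[A_i] ≤ 35·p = 35·(1/595) = 1/17.
Numerically: 1/17 ≈ 0.0588235.
Is 1/17 < 1? YES.
Since P[∪ A_i] ≤ 1/17 < 1, the complement has P[∩ A_i^c] ≥ 1 − 1/17 = 16/17 > 0, so some outcome avoids every A_i.

35·p = 1/17 ≈ 0.0588235; existence CERTIFIED by the union bound.


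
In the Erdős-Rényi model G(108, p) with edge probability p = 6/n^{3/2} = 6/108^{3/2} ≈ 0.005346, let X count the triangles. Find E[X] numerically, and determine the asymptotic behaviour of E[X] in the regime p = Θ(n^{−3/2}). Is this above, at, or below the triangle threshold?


Number of potential triangles: C(108, 3) = 204156.
Each occurs with probability p³ ≈ (0.005346)³ ≈ 1.527731e-07.
By linearity: E[X] = C(108, 3)·p³ ≈ 204156 · 1.527731e-07 ≈ 0.0312.
Since α = 3/2 > 1, p = c/n^{3/2} = o(1/n) is below the triangle threshold p ~ 1/n. Asymptotically E[X] ~ (c³/6)·n^{3(1−α)} = (6³/6)·n^{-1.5} → 0, so by Markov's inequality G has no triangles w.h.p.

E[X] ≈ 0.0312; in regime p = Θ(1/n^{3/2}) E[X] tends to 0 (below the triangle threshold p ~ 1/n).


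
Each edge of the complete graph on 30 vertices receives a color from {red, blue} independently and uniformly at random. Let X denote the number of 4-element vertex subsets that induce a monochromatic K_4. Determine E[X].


Let X = Σ_S X_S over the C(30, 4) = 27405 subsets S of size 4, where X_S = 1 if the K_4 on S is monochromatic.
For a fixed S, the K_4 on S has C(4, 2) = 6 edges. P[all 6 edges red] = (1/2)^6, and likewise for blue, so P[monochromatic] = 2·(1/2)^6 = 2^{1 − 6} = 1/32.
Summing: E[X] = C(30, 4) · 2^{1 − 6} = 27405 · 1/32 = 27405/32.
Numerically: E[X] ≈ 856.4062.

E[X] = C(30,4)·2^(1−C(4,2)) = 27405/32 ≈ 856.4062.


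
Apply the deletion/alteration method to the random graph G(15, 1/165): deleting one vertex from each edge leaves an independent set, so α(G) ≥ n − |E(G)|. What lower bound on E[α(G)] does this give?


E[|E(G)|] = C(15, 2)·p = 105 · (1/165) = 7/11.
E[α(G)] ≥ n − E[|E(G)|] = 15 − 7/11 = 158/11.
Numerically: ≈ 14.36364.
(This is only a lower bound; the true E[α(G)] may be larger.)

E[α(G)] ≥ 158/11 ≈ 14.36364.


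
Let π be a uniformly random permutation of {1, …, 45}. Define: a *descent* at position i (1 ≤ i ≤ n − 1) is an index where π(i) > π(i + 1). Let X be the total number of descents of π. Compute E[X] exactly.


Write X = Σ X_I over i = 1, …, 44, with X_I the indicator of one descent.
There are 44 indicators.
For each fixed i, the pair (π(i), π(i+1)) is a uniformly random ordered pair of distinct values from {1, …, 45}; by symmetry P[π(i) > π(i+1)] = 1/2.
By linearity: E[X] = 44 · (1/2) = (45 − 1) · (1/2) = 22 ≈ 22.000000.

E[X] = 22 = 22.000000.


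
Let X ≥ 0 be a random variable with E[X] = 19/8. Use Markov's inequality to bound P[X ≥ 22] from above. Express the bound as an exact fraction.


μ = E[X] = 19/8, a = 22.
Markov: P[X ≥ 22] ≤ μ/a = (19/8)/22 = 19/176.
Numerically: ≈ 0.108.
(Since a = 22 > μ = 2.375, the bound 19/176 is < 1 and informative.)

P[X ≥ 22] ≤ 19/176 ≈ 0.108.


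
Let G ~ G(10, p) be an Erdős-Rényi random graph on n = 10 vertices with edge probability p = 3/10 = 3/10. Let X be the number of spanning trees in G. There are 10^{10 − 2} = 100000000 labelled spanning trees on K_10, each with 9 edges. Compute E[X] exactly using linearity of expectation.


K_10 has 10^{10 − 2} = 100000000 labelled spanning trees.
For each such spanning tree H, let X_H = 1 if all 9 edges of H are present in G. Then P[X_H = 1] = p^{9} = (3/10)^{9} = 19683/1000000000.
By linearity: E[X] = Σ_H E[X_H] = 100000000 · p^{9} = 100000000 · 19683/1000000000 = 19683/10.
Numerically: E[X] ≈ 1968.3.

E[X] = 100000000 · (3/10)^{9} = 19683/10 ≈ 1968.3.


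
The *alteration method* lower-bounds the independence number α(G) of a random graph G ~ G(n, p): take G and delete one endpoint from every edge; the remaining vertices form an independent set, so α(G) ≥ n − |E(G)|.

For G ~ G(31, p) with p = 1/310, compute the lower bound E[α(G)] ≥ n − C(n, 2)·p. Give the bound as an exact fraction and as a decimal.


E[|E(G)|] = C(31, 2)·p = 465 · (1/310) = 3/2.
E[α(G)] ≥ n − E[|E(G)|] = 31 − 3/2 = 59/2.
Numerically: ≈ 29.50000.
(This is only a lower bound; the true E[α(G)] may be larger.)

E[α(G)] ≥ 59/2 ≈ 29.50000.


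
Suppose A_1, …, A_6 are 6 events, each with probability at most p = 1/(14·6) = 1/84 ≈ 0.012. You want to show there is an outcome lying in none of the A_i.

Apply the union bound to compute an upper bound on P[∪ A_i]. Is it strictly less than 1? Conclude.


Union bound: P[∪_{i=1}^{6} A_i] ≤ Σ_i P[A_i] ≤ 6·p = 6·(1/84) = 1/14.
Numerically: 1/14 ≈ 0.071.
Is 1/14 < 1? YES.
Since P[∪ A_i] ≤ 1/14 < 1, the complement has P[∩ A_i^c] ≥ 1 − 1/14 = 13/14 > 0, so some outcome avoids every A_i.

6·p = 1/14 ≈ 0.071; existence CERTIFIED by the union bound.


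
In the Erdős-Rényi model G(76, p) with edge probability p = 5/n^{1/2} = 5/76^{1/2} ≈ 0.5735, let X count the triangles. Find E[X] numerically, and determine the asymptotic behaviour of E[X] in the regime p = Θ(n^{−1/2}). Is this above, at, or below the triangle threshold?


Number of potential triangles: C(76, 3) = 70300.
Each occurs with probability p³ ≈ (0.5735)³ ≈ 1.886643e-01.
By linearity: E[X] = C(76, 3)·p³ ≈ 70300 · 1.886643e-01 ≈ 13263.0971.
Since α = 1/2 < 1, p = c/n^{1/2} ≫ 1/n is above the triangle threshold p ~ 1/n. Asymptotically E[X] ~ (c³/6)·n^{3(1−α)} = (5³/6)·n^{1.5} → ∞; triangles are abundant w.h.p.

E[X] ≈ 13263.0971; in regime p = Θ(1/n^{1/2}) E[X] diverges (above the triangle threshold p ~ 1/n).


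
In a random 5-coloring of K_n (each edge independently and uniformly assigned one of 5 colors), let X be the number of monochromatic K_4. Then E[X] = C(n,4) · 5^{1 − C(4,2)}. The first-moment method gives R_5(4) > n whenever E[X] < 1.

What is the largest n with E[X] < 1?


We need C(n, 4) · 5^{1 − 6} < 1, i.e. C(n, 4) < 5^{6 − 1} = 3125.
Check values of n near the boundary:
  n = 12: C(12, 4) = 495; 495 < 3125? YES
  n = 13: C(13, 4) = 715; 715 < 3125? YES
  n = 14: C(14, 4) = 1001; 1001 < 3125? YES
  n = 15: C(15, 4) = 1365; 1365 < 3125? YES
  n = 16: C(16, 4) = 1820; 1820 < 3125? YES
  n = 17: C(17, 4) = 2380; 2380 < 3125? YES
  n = 18: C(18, 4) = 3060; 3060 < 3125? YES
  n = 19: C(19, 4) = 3876; 3876 < 3125? NO
  n = 20: C(20, 4) = 4845; 4845 < 3125? NO
The largest n with C(n, 4) < 3125 is n = 18 (where E[X] = 612/625 ≈ 0.9792000). Hence R_5(4) > 18, i.e. R_5(4) ≥ 19.

Largest n = 18; hence R_5(4) > 18.


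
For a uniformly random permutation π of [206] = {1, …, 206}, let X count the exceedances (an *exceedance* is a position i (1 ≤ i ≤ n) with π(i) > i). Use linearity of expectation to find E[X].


Write X = Σ_{i=1}^{206} X_i, where X_i = 1_{π(i) > i}.
For each fixed i, π(i) is uniform over {1, …, 206} (marginal of a uniform permutation), so P[π(i) > i] = (n − i)/n. Summing: Σ_{i=1}^{206} (n − i)/n = (0 + 1 + … + 205)/206 = 206(206 − 1)/(2·206) = (206 − 1)/2.
Hence E[X] = Σ_{i=1}^{206} (206 − i)/206 = 205/2 ≈ 102.5000.

E[X] = 205/2 = 102.5000.


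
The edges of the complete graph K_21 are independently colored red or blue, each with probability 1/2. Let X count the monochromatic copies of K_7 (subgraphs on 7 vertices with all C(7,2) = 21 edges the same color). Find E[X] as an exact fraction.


Let X = Σ_S X_S over the C(21, 7) = 116280 subsets S of size 7, where X_S = 1 if the K_7 on S is monochromatic.
For a fixed S, the K_7 on S has C(7, 2) = 21 edges. P[all 21 edges red] = (1/2)^21, and likewise for blue, so P[monochromatic] = 2·(1/2)^21 = 2^{1 − 21} = 1/1048576.
Summing: E[X] = C(21, 7) · 2^{1 − 21} = 116280 · 1/1048576 = 14535/131072.
Numerically: E[X] ≈ 0.1109.

E[X] = C(21,7)·2^(1−C(7,2)) = 14535/131072 ≈ 0.1109.


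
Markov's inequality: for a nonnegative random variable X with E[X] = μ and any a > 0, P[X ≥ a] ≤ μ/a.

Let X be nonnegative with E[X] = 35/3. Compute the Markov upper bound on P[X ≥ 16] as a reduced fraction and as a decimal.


μ = E[X] = 35/3, a = 16.
Markov: P[X ≥ 16] ≤ μ/a = (35/3)/16 = 35/48.
Numerically: ≈ 0.72917.
(Since a = 16 > μ = 11.66667, the bound 35/48 is < 1 and informative.)

P[X ≥ 16] ≤ 35/48 ≈ 0.72917.


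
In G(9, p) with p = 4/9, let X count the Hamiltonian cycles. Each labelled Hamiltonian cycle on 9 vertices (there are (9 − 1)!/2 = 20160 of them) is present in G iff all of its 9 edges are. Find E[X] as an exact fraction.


K_9 has (9 − 1)!/2 = 20160 labelled Hamiltonian cycles.
For each such Hamiltonian cycle H, let X_H = 1 if all 9 edges of H are present in G. Then P[X_H = 1] = p^{9} = (4/9)^{9} = 262144/387420489.
By linearity: E[X] = Σ_H E[X_H] = 20160 · p^{9} = 20160 · 262144/387420489 = 587202560/43046721.
Numerically: E[X] ≈ 13.641.

E[X] = 20160 · (4/9)^{9} = 587202560/43046721 ≈ 13.641.


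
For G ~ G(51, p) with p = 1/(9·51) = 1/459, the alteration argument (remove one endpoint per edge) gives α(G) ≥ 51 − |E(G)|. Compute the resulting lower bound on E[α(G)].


E[|E(G)|] = C(51, 2)·p = 1275 · (1/459) = 25/9.
E[α(G)] ≥ n − E[|E(G)|] = 51 − 25/9 = 434/9.
Numerically: ≈ 48.222222.
(This is only a lower bound; the true E[α(G)] may be larger.)

E[α(G)] ≥ 434/9 ≈ 48.222222.


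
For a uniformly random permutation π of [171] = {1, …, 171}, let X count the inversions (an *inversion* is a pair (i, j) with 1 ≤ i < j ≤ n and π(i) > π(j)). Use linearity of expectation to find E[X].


Write X = Σ X_I over the C(171, 2) = 14535 pairs i < j, with X_I the indicator of one inversion.
There are 14535 indicators.
For each fixed pair i < j, the values π(i) and π(j) are two distinct elements of {1, …, 171} in uniformly random order; by symmetry P[π(i) > π(j)] = 1/2.
By linearity: E[X] = 14535 · (1/2) = C(171, 2) · (1/2) = 14535/2 = 14535/2 ≈ 7267.500.

E[X] = 14535/2 = 7267.500.


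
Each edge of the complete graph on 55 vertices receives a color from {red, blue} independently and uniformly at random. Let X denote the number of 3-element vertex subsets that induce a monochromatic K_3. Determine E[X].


Let X = Σ_S X_S over the C(55, 3) = 26235 subsets S of size 3, where X_S = 1 if the K_3 on S is monochromatic.
For a fixed S, the K_3 on S has C(3, 2) = 3 edges. P[all 3 edges red] = (1/2)^3, and likewise for blue, so P[monochromatic] = 2·(1/2)^3 = 2^{1 − 3} = 1/4.
By linearity of expectation: E[X] = C(55, 3) · 2^{1 − 3} = 26235 · 1/4 = 26235/4.
Numerically: E[X] ≈ 6558.75000.

E[X] = C(55,3)·2^(1−C(3,2)) = 26235/4 ≈ 6558.75000.


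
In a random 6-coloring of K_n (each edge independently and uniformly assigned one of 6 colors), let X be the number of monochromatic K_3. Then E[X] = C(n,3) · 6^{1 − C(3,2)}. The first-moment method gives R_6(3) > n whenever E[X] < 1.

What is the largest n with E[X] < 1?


We need C(n, 3) · 6^{1 − 3} < 1, i.e. C(n, 3) < 6^{3 − 1} = 36.
Check values of n near the boundary:
  n = 6: C(6, 3) = 20; 20 < 36? YES
  n = 7: C(7, 3) = 35; 35 < 36? YES
  n = 8: C(8, 3) = 56; 56 < 36? NO
The largest n with C(n, 3) < 36 is n = 7 (where E[X] = 35/36 ≈ 0.97222). Hence R_6(3) > 7, i.e. R_6(3) ≥ 8.

Largest n = 7; hence R_6(3) > 7.


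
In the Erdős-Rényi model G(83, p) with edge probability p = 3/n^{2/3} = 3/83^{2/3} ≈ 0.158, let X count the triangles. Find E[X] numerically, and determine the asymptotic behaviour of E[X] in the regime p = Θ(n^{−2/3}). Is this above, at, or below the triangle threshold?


Number of potential triangles: C(83, 3) = 91881.
Each occurs with probability p³ ≈ (0.158)³ ≈ 3.91929e-03.
By linearity: E[X] = C(83, 3)·p³ ≈ 91881 · 3.91929e-03 ≈ 360.108.
Since α = 2/3 < 1, p = c/n^{2/3} ≫ 1/n is above the triangle threshold p ~ 1/n. Asymptotically E[X] ~ (c³/6)·n^{3(1−α)} = (3³/6)·n^{1} → ∞; triangles are abundant w.h.p.

E[X] ≈ 360.108; in regime p = Θ(1/n^{2/3}) E[X] diverges (above the triangle threshold p ~ 1/n).


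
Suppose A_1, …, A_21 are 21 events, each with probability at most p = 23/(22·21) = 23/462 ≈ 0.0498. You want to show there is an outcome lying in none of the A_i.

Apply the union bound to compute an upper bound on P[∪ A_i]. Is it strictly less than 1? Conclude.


Union bound: P[∪_{i=1}^{21} A_i] ≤ Σ_i P[A_i] ≤ 21·p = 21·(23/462) = 23/22.
Numerically: 23/22 ≈ 1.0455.
Is 23/22 < 1? NO.
Since the bound 23/22 is ≥ 1, the union bound is uninformative here; it does NOT by itself certify existence.

21·p = 23/22 ≈ 1.0455; existence NOT certified by the union bound.


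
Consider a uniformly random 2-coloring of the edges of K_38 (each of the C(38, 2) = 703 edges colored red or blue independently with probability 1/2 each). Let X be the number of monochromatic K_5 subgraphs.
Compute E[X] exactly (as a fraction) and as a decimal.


Let X = Σ_S X_S over the C(38, 5) = 501942 subsets S of size 5, where X_S = 1 if the K_5 on S is monochromatic.
For a fixed S, the K_5 on S has C(5, 2) = 10 edges. P[all 10 edges red] = (1/2)^10, and likewise for blue, so P[monochromatic] = 2·(1/2)^10 = 2^{1 − 10} = 1/512.
Summing: E[X] = C(38, 5) · 2^{1 − 10} = 501942 · 1/512 = 250971/256.
Numerically: E[X] ≈ 980.355469.

E[X] = C(38,5)·2^(1−C(5,2)) = 250971/256 ≈ 980.355469.


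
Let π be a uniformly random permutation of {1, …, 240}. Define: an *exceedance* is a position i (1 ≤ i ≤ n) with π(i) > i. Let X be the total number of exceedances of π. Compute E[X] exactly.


Write X = Σ_{i=1}^{240} X_i, where X_i = 1_{π(i) > i}.
For each fixed i, π(i) is uniform over {1, …, 240} (marginal of a uniform permutation), so P[π(i) > i] = (n − i)/n. Summing: Σ_{i=1}^{240} (n − i)/n = (0 + 1 + … + 239)/240 = 240(240 − 1)/(2·240) = (240 − 1)/2.
Hence E[X] = Σ_{i=1}^{240} (240 − i)/240 = 239/2 ≈ 119.5000.

E[X] = 239/2 = 119.5000.


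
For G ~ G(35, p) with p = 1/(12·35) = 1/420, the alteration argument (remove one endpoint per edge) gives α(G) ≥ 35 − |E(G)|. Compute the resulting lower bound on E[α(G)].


E[|E(G)|] = C(35, 2)·p = 595 · (1/420) = 17/12.
E[α(G)] ≥ n − E[|E(G)|] = 35 − 17/12 = 403/12.
Numerically: ≈ 33.583.
(This is only a lower bound; the true E[α(G)] may be larger.)

E[α(G)] ≥ 403/12 ≈ 33.583.


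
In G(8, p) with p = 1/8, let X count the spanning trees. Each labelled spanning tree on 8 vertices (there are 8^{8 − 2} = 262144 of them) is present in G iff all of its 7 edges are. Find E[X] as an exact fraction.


K_8 has 8^{8 − 2} = 262144 labelled spanning trees.
For each such spanning tree H, let X_H = 1 if all 7 edges of H are present in G. Then P[X_H = 1] = p^{7} = (1/8)^{7} = 1/2097152.
By linearity: E[X] = Σ_H E[X_H] = 262144 · p^{7} = 262144 · 1/2097152 = 1/8.
Numerically: E[X] ≈ 0.125.

E[X] = 262144 · (1/8)^{7} = 1/8 ≈ 0.125.


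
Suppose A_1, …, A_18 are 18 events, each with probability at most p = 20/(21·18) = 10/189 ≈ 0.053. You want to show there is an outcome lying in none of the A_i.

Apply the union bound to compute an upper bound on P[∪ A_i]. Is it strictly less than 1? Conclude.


Union bound: P[∪_{i=1}^{18} A_i] ≤ Σ_i P[A_i] ≤ 18·p = 18·(10/189) = 20/21.
Numerically: 20/21 ≈ 0.952.
Is 20/21 < 1? YES.
Since P[∪ A_i] ≤ 20/21 < 1, the complement has P[∩ A_i^c] ≥ 1 − 20/21 = 1/21 > 0, so some outcome avoids every A_i.

18·p = 20/21 ≈ 0.952; existence CERTIFIED by the union bound.


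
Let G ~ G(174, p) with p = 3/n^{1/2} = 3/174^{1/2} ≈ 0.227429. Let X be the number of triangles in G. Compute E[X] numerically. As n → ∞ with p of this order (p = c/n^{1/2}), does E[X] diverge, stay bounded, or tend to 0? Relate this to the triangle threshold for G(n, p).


Number of potential triangles: C(174, 3) = 862924.
Each occurs with probability p³ ≈ (0.227429)³ ≈ 1.17635903e-02.
By linearity: E[X] = C(174, 3)·p³ ≈ 862924 · 1.17635903e-02 ≈ 10151.084423.
Since α = 1/2 < 1, p = c/n^{1/2} ≫ 1/n is above the triangle threshold p ~ 1/n. Asymptotically E[X] ~ (c³/6)·n^{3(1−α)} = (3³/6)·n^{1.5} → ∞; triangles are abundant w.h.p.

E[X] ≈ 10151.084423; in regime p = Θ(1/n^{1/2}) E[X] diverges (above the triangle threshold p ~ 1/n).


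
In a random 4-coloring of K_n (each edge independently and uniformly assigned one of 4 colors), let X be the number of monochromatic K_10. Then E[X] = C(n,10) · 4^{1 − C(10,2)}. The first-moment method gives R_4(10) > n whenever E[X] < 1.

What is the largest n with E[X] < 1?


We need C(n, 10) · 4^{1 − 45} < 1, i.e. C(n, 10) < 4^{45 − 1} = 309485009821345068724781056.
Check values of n near the boundary:
  n = 2019: C(2019, 10) = 303322949179835278009229628; 303322949179835278009229628 < 309485009821345068724781056? YES
  n = 2020: C(2020, 10) = 304832018578739931133653656; 304832018578739931133653656 < 309485009821345068724781056? YES
  n = 2021: C(2021, 10) = 306347841644770462864800616; 306347841644770462864800616 < 309485009821345068724781056? YES
  n = 2022: C(2022, 10) = 307870445231474093395937796; 307870445231474093395937796 < 309485009821345068724781056? YES
  n = 2023: C(2023, 10) = 309399856285778485315440716; 309399856285778485315440716 < 309485009821345068724781056? YES
  n = 2024: C(2024, 10) = 310936101848269937576192656; 310936101848269937576192656 < 309485009821345068724781056? NO
The largest n with C(n, 10) < 309485009821345068724781056 is n = 2023 (where E[X] = 77349964071444621328860179/77371252455336267181195264 ≈ 0.9997). Hence R_4(10) > 2023, i.e. R_4(10) ≥ 2024.

Largest n = 2023; hence R_4(10) > 2023.
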